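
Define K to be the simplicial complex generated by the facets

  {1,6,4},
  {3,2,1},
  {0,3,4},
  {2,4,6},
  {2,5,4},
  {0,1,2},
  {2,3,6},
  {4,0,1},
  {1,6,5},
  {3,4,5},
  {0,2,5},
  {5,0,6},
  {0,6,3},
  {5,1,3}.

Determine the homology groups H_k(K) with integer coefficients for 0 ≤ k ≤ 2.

H_0 ≅ Z,  H_1 ≅ Z^2,  H_2 ≅ Z.

We work with the vertex ordering 0 < 1 < 2 < 3 < 4 < 5 < 6. The simplices of K, each written with vertices in increasing order, are:

  0-simplices (7): [0], [1], [2], [3], [4], [5], [6]
  1-simplices (21): [0,1], [0,2], [0,3], [0,4], [0,5], [0,6], [1,2], [1,3], [1,4], [1,5], [1,6], [2,3], [2,4], [2,5], [2,6], [3,4], [3,5], [3,6], [4,5], [4,6], [5,6]
  2-simplices (14): [0,1,2], [0,1,4], [0,2,5], [0,3,4], [0,3,6], [0,5,6], [1,2,3], [1,3,5], [1,4,6], [1,5,6], [2,3,6], [2,4,5], [2,4,6], [3,4,5]

so the chain groups are C_0 ≅ Z^7, C_1 ≅ Z^21, C_2 ≅ Z^14.

Boundary ∂_1: C_1 → C_0 sends each edge [p,q] (with p < q) to q − p. For instance
  ∂[1,3] = [3] − [1].
This gives a 7×21 integer matrix of rank 6; reducing to Smith normal form yields diagonal entries (1,1,1,1,1,1).

Boundary ∂_2: C_2 → C_1 maps a triangle to the signed sum of its edges. For instance
  ∂[1,2,3] = [2,3] − [1,3] + [1,2],
  ∂[0,5,6] = [5,6] − [0,6] + [0,5].
The 21×14 boundary matrix has rank 13 and Smith normal form diag(1,1,1,1,1,1,1,1,1,1,1,1,1).

From H_k ≅ ker(∂_k) / im(∂_{k+1}) we obtain:

  H_0: rank C_0 − rank ∂_1 = 7 − 6 = 1, and the invariant factors of ∂_1 are all 1, so H_0 ≅ Z.
  H_1: rank ker ∂_1 − rank ∂_2 = (21 − 6) − 13 = 2, and the invariant factors of ∂_2 are all 1, so H_1 ≅ Z^2.
  H_2: rank ker ∂_2 − rank ∂_3 = (14 − 13) − 0 = 1, and there is no ∂_3, so H_2 ≅ Z.

As a check, the Euler characteristic is 7 − 21 + 14 = 0, which agrees with 1 − 2 + 1 = 0.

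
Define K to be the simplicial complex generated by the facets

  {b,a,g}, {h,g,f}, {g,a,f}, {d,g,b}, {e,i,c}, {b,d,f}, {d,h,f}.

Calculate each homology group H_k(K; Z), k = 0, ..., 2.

H_0 = Z^2,  H_1 = Z,  H_2 = 0.

K has 9 vertices, 15 edges, 7 triangles.
rank ∂_0 = 0, rank ∂_1 = 7 ⇒ b_0 = 9 − 0 − 7 = 2; all invariant factors of ∂_1 are 1 so no torsion. So H_0 = Z^2.
rank ∂_1 = 7, rank ∂_2 = 7 ⇒ b_1 = 15 − 7 − 7 = 1; all invariant factors of ∂_2 are 1 so no torsion. So H_1 = Z.
rank ∂_2 = 7, rank ∂_3 = 0 ⇒ b_2 = 7 − 7 − 0 = 0. So H_2 = 0.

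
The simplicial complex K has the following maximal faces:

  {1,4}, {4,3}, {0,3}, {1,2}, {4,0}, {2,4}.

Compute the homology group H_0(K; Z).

We work with the vertex ordering 0 < 1 < 2 < 3 < 4. The simplices of K, each written with vertices in increasing order, are:

  0-simplices (5): [0], [1], [2], [3], [4]
  1-simplices (6): [0,3], [0,4], [1,2], [1,4], [2,4], [3,4]

Hence C_0 ≅ Z^5, C_1 ≅ Z^6.

Boundary ∂_1: C_1 → C_0 maps an edge to its endpoints' difference, ∂[p,q] = q − p. For instance
  ∂[3,4] = [4] − [3].
The 5×6 boundary matrix has rank 4 and Smith normal form diag(1,1,1,1).

Computing H_k = (kernel of ∂_k) / (image of ∂_{k+1}):

  H_0: rank C_0 − rank ∂_1 = 5 − 4 = 1, and the invariant factors of ∂_1 are all 1, so H_0 ≅ Z.

H_0 ≅ Z.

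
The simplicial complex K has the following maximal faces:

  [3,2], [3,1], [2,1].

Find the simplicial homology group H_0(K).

H_0 = Z.

We work with the vertex ordering 1 < 2 < 3. The simplices of K, each written with vertices in increasing order, are:

  0-simplices (3): [1], [2], [3]
  1-simplices (3): [1,2], [1,3], [2,3]

Hence C_0 ≅ Z^3, C_1 ≅ Z^3.

The boundary map ∂_1: C_1 → C_0 maps an edge to its endpoints' difference, ∂[p,q] = q − p.
The 3×3 boundary matrix has rank 2 and Smith normal form diag(1,1).

Reading off H_k = ker ∂_k / im ∂_{k+1}:

  H_0: rank C_0 − rank ∂_1 = 3 − 2 = 1, and the invariant factors of ∂_1 are all 1, so H_0 ≅ Z.

(K is a triangulation of the circle S^1.)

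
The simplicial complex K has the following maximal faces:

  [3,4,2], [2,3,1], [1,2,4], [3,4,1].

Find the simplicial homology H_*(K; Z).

We work with the vertex ordering 1 < 2 < 3 < 4. The simplices of K, each written with vertices in increasing order, are:

  0-simplices (4): [1], [2], [3], [4]
  1-simplices (6): [1,2], [1,3], [1,4], [2,3], [2,4], [3,4]
  2-simplices (4): [1,2,3], [1,2,4], [1,3,4], [2,3,4]

giving chain groups C_0 ≅ Z^4, C_1 ≅ Z^6, C_2 ≅ Z^4.

∂_1: C_1 → C_0 sends each edge [p,q] (with p < q) to q − p.
As a 4×6 matrix over Z this has rank 3, with invariant factors (1,1,1).

Boundary ∂_2: C_2 → C_1 sends each 2-simplex [p,q,r] to [q,r] − [p,r] + [p,q]. For instance
  ∂[2,3,4] = [3,4] − [2,4] + [2,3],
  ∂[1,2,3] = [2,3] − [1,3] + [1,2].
The 6×4 boundary matrix has rank 3 and Smith normal form diag(1,1,1).

From H_k ≅ ker(∂_k) / im(∂_{k+1}) we obtain:

  H_0: rank C_0 − rank ∂_1 = 4 − 3 = 1, and the invariant factors of ∂_1 are all 1, so H_0 ≅ Z.
  H_1: rank ker ∂_1 − rank ∂_2 = (6 − 3) − 3 = 0, and the invariant factors of ∂_2 are all 1, so H_1 ≅ 0.
  H_2: rank ker ∂_2 − rank ∂_3 = (4 − 3) − 0 = 1, and there is no ∂_3, so H_2 ≅ Z.

H_0 ≅ Z,  H_1 = 0,  H_2 ≅ Z.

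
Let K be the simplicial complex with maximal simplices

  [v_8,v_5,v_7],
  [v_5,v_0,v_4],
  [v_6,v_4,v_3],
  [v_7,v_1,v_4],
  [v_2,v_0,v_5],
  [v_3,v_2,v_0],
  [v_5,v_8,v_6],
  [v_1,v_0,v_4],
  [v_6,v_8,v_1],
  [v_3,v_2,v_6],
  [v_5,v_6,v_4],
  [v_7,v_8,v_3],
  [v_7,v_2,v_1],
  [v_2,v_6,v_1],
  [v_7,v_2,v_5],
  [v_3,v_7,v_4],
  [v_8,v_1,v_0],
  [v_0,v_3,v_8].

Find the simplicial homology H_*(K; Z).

Fix the vertex order v_0 < v_1 < v_2 < v_3 < v_4 < v_5 < v_6 < v_7 < v_8 and write every simplex with vertices in increasing order. Then dim K = 2 and the simplices of K are:

  0-simplices (9): [v_0], [v_1], [v_2], [v_3], [v_4], [v_5], [v_6], [v_7], [v_8]
  1-simplices (27): (27 of them)
  2-simplices (18): (18 of them)

so the chain groups are C_0 ≅ Z^9, C_1 ≅ Z^27, C_2 ≅ Z^18.

∂_1: C_1 → C_0 maps an edge to its endpoints' difference, ∂[p,q] = q − p. For instance
  ∂[v_6,v_8] = [v_8] − [v_6].
As a 9×27 matrix over Z this has rank 8, with invariant factors (1,1,1,1,1,1,1,1).

Boundary ∂_2: C_2 → C_1 maps a triangle to the signed sum of its edges. For instance
  ∂[v_0,v_1,v_8] = [v_1,v_8] − [v_0,v_8] + [v_0,v_1],
  ∂[v_1,v_6,v_8] = [v_6,v_8] − [v_1,v_8] + [v_1,v_6].
The resulting 27×18 matrix has rank 17, and its Smith normal form has invariant factors (1,1,1,1,1,1,1,1,1,1,1,1,1,1,1,1,1).

Computing H_k = (kernel of ∂_k) / (image of ∂_{k+1}):

  H_0: rank C_0 − rank ∂_1 = 9 − 8 = 1, and the invariant factors of ∂_1 are all 1, so H_0 ≅ Z.
  H_1: rank ker ∂_1 − rank ∂_2 = (27 − 8) − 17 = 2, and the invariant factors of ∂_2 are all 1, so H_1 ≅ Z^2.
  H_2: rank ker ∂_2 − rank ∂_3 = (18 − 17) − 0 = 1, and there is no ∂_3, so H_2 ≅ Z.

As a check, the Euler characteristic is 9 − 27 + 18 = 0, which agrees with 1 − 2 + 1 = 0.

H_0 ≅ Z,  H_1 ≅ Z^2,  H_2 ≅ Z.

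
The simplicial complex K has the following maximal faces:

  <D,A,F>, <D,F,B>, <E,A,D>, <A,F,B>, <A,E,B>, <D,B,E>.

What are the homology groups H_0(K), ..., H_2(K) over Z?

K has 5 vertices, 9 edges, 6 triangles.
rank ∂_0 = 0, rank ∂_1 = 4 ⇒ b_0 = 5 − 0 − 4 = 1; all invariant factors of ∂_1 are 1 so no torsion. So H_0 ≅ Z.
rank ∂_1 = 4, rank ∂_2 = 5 ⇒ b_1 = 9 − 4 − 5 = 0; all invariant factors of ∂_2 are 1 so no torsion. So H_1 ≅ 0.
rank ∂_2 = 5, rank ∂_3 = 0 ⇒ b_2 = 6 − 5 − 0 = 1. So H_2 ≅ Z.

H_0 = Z,  H_1 = 0,  H_2 = Z.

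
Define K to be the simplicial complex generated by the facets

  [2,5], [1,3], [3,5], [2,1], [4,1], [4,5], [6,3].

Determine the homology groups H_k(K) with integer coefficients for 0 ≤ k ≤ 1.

H_0 ≅ Z,  H_1 ≅ Z^2.

K has 6 vertices, 7 edges.
rank ∂_0 = 0, rank ∂_1 = 5 ⇒ b_0 = 6 − 0 − 5 = 1; all invariant factors of ∂_1 are 1 so no torsion. So H_0 ≅ Z.
rank ∂_1 = 5, rank ∂_2 = 0 ⇒ b_1 = 7 − 5 − 0 = 2. So H_1 ≅ Z^2.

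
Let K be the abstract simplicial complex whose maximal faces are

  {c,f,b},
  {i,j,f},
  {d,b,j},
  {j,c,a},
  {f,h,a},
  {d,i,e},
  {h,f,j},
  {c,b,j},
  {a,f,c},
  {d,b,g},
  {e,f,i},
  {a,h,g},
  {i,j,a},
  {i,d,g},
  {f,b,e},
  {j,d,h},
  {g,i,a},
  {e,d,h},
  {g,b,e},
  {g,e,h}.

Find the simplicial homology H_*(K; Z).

Fix the vertex order a < b < c < d < e < f < g < h < i < j and write every simplex with vertices in increasing order. Then dim K = 2 and the simplices of K are:

  0-simplices (10): a, b, c, d, e, f, g, h, i, j
  1-simplices (30): ac, af, ag, ah, ai, aj, bc, bd, be, bf, bg, bj, cf, cj, de, dg, dh, di, dj, ef, eg, eh, ei, fh, fi, fj, gh, gi, hj, ij
  2-simplices (20): acf, acj, afh, agh, agi, aij, bcf, bcj, bdg, bdj, bef, beg, deh, dei, dgi, dhj, efi, egh, fhj, fij

giving chain groups C_0 ≅ Z^10, C_1 ≅ Z^30, C_2 ≅ Z^20.

∂_1: C_1 → C_0 is given by ∂[p,q] = [q] − [p].
The 10×30 boundary matrix has rank 9 and Smith normal form diag(1,1,1,1,1,1,1,1,1).

∂_2: C_2 → C_1 maps a triangle to the signed sum of its edges. For instance
  ∂agi = gi − ai + ag,
  ∂fhj = hj − fj + fh.
This gives a 30×20 integer matrix of rank 20; reducing to Smith normal form yields diagonal entries (1,1,1,1,1,1,1,1,1,1,1,1,1,1,1,1,1,1,1,2).

Computing H_k = (kernel of ∂_k) / (image of ∂_{k+1}):

  H_0: rank C_0 − rank ∂_1 = 10 − 9 = 1, and the invariant factors of ∂_1 are all 1, so H_0 ≅ Z.
  H_1: rank ker ∂_1 − rank ∂_2 = (30 − 9) − 20 = 1, and ∂_2 has invariant factor 2 > 1, so H_1 ≅ Z × Z/2.
  H_2: rank ker ∂_2 − rank ∂_3 = (20 − 20) − 0 = 0, and there is no ∂_3, so H_2 ≅ 0.

(K is a triangulation of the Klein bottle.)

H_0 = Z,  H_1 = Z × Z/2,  H_2 = 0.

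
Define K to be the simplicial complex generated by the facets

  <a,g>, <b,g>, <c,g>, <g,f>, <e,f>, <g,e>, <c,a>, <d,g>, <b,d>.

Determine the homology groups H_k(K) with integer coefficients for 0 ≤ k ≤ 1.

H_0 = Z,  H_1 = Z^3.

We work with the vertex ordering a < b < c < d < e < f < g. The simplices of K, each written with vertices in increasing order, are:

  0-simplices (7): a, b, c, d, e, f, g
  1-simplices (9): ac, ag, bd, bg, cg, dg, ef, eg, fg

giving chain groups C_0 ≅ Z^7, C_1 ≅ Z^9.

The boundary map ∂_1: C_1 → C_0 is given by ∂[p,q] = [q] − [p]. For instance
  ∂dg = g − d.
The 7×9 boundary matrix has rank 6 and Smith normal form diag(1,1,1,1,1,1).

Computing H_k = (kernel of ∂_k) / (image of ∂_{k+1}):

  H_0: rank C_0 − rank ∂_1 = 7 − 6 = 1, and the invariant factors of ∂_1 are all 1, so H_0 = Z.
  H_1: rank ker ∂_1 − rank ∂_2 = (9 − 6) − 0 = 3, and there is no ∂_2, so H_1 = Z^3.

As a check, the Euler characteristic is 7 − 9 = -2, which agrees with 1 − 3 = -2.
(K is a triangulation of a wedge of 3 circles.)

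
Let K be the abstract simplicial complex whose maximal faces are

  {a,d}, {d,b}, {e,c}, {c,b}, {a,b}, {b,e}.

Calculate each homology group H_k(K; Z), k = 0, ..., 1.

H_0 ≅ Z,  H_1 ≅ Z^2.

We work with the vertex ordering a < b < c < d < e. The simplices of K, each written with vertices in increasing order, are:

  0-simplices (5): a, b, c, d, e
  1-simplices (6): ab, ad, bc, bd, be, ce

giving chain groups C_0 ≅ Z^5, C_1 ≅ Z^6.

The boundary map ∂_1: C_1 → C_0 maps an edge to its endpoints' difference, ∂[p,q] = q − p. For instance
  ∂bd = d − b.
The resulting 5×6 matrix has rank 4, and its Smith normal form has invariant factors (1,1,1,1).

Now H_k = ker ∂_k / im ∂_{k+1}, so:

  H_0: rank C_0 − rank ∂_1 = 5 − 4 = 1, and the invariant factors of ∂_1 are all 1, so H_0 = Z.
  H_1: rank ker ∂_1 − rank ∂_2 = (6 − 4) − 0 = 2, and there is no ∂_2, so H_1 = Z^2.

As a check, the Euler characteristic is 5 − 6 = -1, which agrees with 1 − 2 = -1.
(K is a triangulation of a wedge of 2 circles.)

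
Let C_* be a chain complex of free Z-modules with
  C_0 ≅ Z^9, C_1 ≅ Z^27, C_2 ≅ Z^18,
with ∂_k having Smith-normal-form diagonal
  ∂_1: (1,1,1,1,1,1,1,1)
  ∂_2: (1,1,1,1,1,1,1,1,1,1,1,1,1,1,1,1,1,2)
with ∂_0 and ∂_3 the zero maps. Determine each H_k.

H_0 ≅ Z,  H_1 ≅ Z ⊕ Z/2,  H_2 = 0.

H_0: b_0 = 9 − 0 − 8 = 1; torsion from ∂_1 factors > 1: none. So H_0 ≅ Z.
H_1: b_1 = 27 − 8 − 18 = 1; torsion from ∂_2 factors > 1: [2]. So H_1 ≅ Z ⊕ Z/2.
H_2: b_2 = 18 − 18 − 0 = 0; torsion from ∂_3 factors > 1: none. So H_2 ≅ 0.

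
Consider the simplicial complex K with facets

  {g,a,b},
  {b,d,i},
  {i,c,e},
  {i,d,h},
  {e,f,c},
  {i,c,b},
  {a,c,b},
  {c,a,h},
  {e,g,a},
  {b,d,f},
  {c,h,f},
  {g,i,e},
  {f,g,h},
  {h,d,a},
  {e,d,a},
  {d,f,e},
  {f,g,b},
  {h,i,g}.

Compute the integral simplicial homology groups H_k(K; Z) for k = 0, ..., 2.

K has 9 vertices, 27 edges, 18 triangles.
rank ∂_0 = 0, rank ∂_1 = 8 ⇒ b_0 = 9 − 0 − 8 = 1; all invariant factors of ∂_1 are 1 so no torsion. So H_0 ≅ Z.
rank ∂_1 = 8, rank ∂_2 = 17 ⇒ b_1 = 27 − 8 − 17 = 2; all invariant factors of ∂_2 are 1 so no torsion. So H_1 ≅ Z^2.
rank ∂_2 = 17, rank ∂_3 = 0 ⇒ b_2 = 18 − 17 − 0 = 1. So H_2 ≅ Z.

H_0 = Z,  H_1 = Z^2,  H_2 = Z.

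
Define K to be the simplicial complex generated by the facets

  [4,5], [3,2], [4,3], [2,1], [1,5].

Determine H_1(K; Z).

H_1 ≅ Z.

Order the vertices as 1 < 2 < 3 < 4 < 5. Listing each simplex with vertices in this order, K has dimension 1 with simplices:

  0-simplices (5): [1], [2], [3], [4], [5]
  1-simplices (5): [1,2], [1,5], [2,3], [3,4], [4,5]

giving chain groups C_0 ≅ Z^5, C_1 ≅ Z^5.

The boundary map ∂_1: C_1 → C_0 sends each edge [p,q] (with p < q) to q − p. For instance
  ∂[1,5] = [5] − [1].
This gives a 5×5 integer matrix of rank 4; reducing to Smith normal form yields diagonal entries (1,1,1,1).

Reading off H_k = ker ∂_k / im ∂_{k+1}:

  H_1: rank ker ∂_1 − rank ∂_2 = (5 − 4) − 0 = 1, and there is no ∂_2, so H_1 ≅ Z.

(K is a triangulation of the circle S^1.)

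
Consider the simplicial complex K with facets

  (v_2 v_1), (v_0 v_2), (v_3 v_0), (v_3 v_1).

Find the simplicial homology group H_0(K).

H_0 ≅ Z.

Order the vertices as v_0 < v_1 < v_2 < v_3. Listing each simplex with vertices in this order, K has dimension 1 with simplices:

  0-simplices (4): [v_0], [v_1], [v_2], [v_3]
  1-simplices (4): [v_0,v_2], [v_0,v_3], [v_1,v_2], [v_1,v_3]

Hence C_0 ≅ Z^4, C_1 ≅ Z^4.

The boundary map ∂_1: C_1 → C_0 maps an edge to its endpoints' difference, ∂[p,q] = q − p. For instance
  ∂[v_0,v_2] = [v_2] − [v_0].
The resulting 4×4 matrix has rank 3, and its Smith normal form has invariant factors (1,1,1).

From H_k ≅ ker(∂_k) / im(∂_{k+1}) we obtain:

  H_0: rank C_0 − rank ∂_1 = 4 − 3 = 1, and the invariant factors of ∂_1 are all 1, so H_0 = Z.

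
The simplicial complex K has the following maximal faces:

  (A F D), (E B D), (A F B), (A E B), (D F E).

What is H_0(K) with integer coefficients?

H_0 = Z.

Fix the vertex order A < B < D < E < F and write every simplex with vertices in increasing order. Then dim K = 2 and the simplices of K are:

  0-simplices (5): A, B, D, E, F
  1-simplices (10): AB, AD, AE, AF, BD, BE, BF, DE, DF, EF
  2-simplices (5): ABE, ABF, ADF, BDE, DEF

so the chain groups are C_0 ≅ Z^5, C_1 ≅ Z^10, C_2 ≅ Z^5.

∂_1: C_1 → C_0 sends each edge [p,q] (with p < q) to q − p. For instance
  ∂AB = B − A.
This gives a 5×10 integer matrix of rank 4; reducing to Smith normal form yields diagonal entries (1,1,1,1).

Boundary ∂_2: C_2 → C_1 maps a triangle to the signed sum of its edges. For instance
  ∂ABE = BE − AE + AB,
  ∂ABF = BF − AF + AB.
The resulting 10×5 matrix has rank 5, and its Smith normal form has invariant factors (1,1,1,1,1).

Computing H_k = (kernel of ∂_k) / (image of ∂_{k+1}):

  H_0: rank C_0 − rank ∂_1 = 5 − 4 = 1, and the invariant factors of ∂_1 are all 1, so H_0 = Z.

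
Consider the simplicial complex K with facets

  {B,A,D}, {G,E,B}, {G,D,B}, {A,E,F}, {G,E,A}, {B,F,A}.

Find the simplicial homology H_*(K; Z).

Order the vertices as A < B < D < E < F < G. Listing each simplex with vertices in this order, K has dimension 2 with simplices:

  0-simplices (6): A, B, D, E, F, G
  1-simplices (12): AB, AD, AE, AF, AG, BD, BE, BF, BG, DG, EF, EG
  2-simplices (6): ABD, ABF, AEF, AEG, BDG, BEG

giving chain groups C_0 ≅ Z^6, C_1 ≅ Z^12, C_2 ≅ Z^6.

The boundary map ∂_1: C_1 → C_0 maps an edge to its endpoints' difference, ∂[p,q] = q − p.
The 6×12 boundary matrix has rank 5 and Smith normal form diag(1,1,1,1,1).

∂_2: C_2 → C_1 acts by ∂[p,q,r] = [q,r] − [p,r] + [p,q]. For instance
  ∂AEG = EG − AG + AE,
  ∂AEF = EF − AF + AE.
This gives a 12×6 integer matrix of rank 6; reducing to Smith normal form yields diagonal entries (1,1,1,1,1,1).

Reading off H_k = ker ∂_k / im ∂_{k+1}:

  H_0: rank C_0 − rank ∂_1 = 6 − 5 = 1, and the invariant factors of ∂_1 are all 1, so H_0 = Z.
  H_1: rank ker ∂_1 − rank ∂_2 = (12 − 5) − 6 = 1, and the invariant factors of ∂_2 are all 1, so H_1 = Z.
  H_2: rank ker ∂_2 − rank ∂_3 = (6 − 6) − 0 = 0, and there is no ∂_3, so H_2 = 0.

As a check, the Euler characteristic is 6 − 12 + 6 = 0, which agrees with 1 − 1 + 0 = 0.
(K is a triangulation of the cylinder S^1 x I.)

H_0 = Z,  H_1 = Z,  H_2 = 0.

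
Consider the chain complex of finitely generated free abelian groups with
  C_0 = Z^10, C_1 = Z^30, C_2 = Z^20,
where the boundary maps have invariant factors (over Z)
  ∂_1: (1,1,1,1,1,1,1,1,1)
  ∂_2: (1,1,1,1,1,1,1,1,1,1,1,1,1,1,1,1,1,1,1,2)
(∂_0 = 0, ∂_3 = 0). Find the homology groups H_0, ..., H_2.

H_0: b_0 = 10 − 0 − 9 = 1; torsion from ∂_1 factors > 1: none. So H_0 = Z.
H_1: b_1 = 30 − 9 − 20 = 1; torsion from ∂_2 factors > 1: [2]. So H_1 = Z ⊕ Z/2Z.
H_2: b_2 = 20 − 20 − 0 = 0; torsion from ∂_3 factors > 1: none. So H_2 = 0.

H_0 = Z,  H_1 = Z ⊕ Z/2Z,  H_2 = 0.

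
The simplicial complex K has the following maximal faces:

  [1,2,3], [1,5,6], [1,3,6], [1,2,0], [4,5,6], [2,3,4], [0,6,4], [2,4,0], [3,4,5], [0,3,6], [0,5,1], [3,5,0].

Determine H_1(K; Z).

Take the total order 0 < 1 < 2 < 3 < 4 < 5 < 6 on the vertex set. Then K (dimension 2) consists of the simplices:

  0-simplices (7): [0], [1], [2], [3], [4], [5], [6]
  1-simplices (18): [0,1], [0,2], [0,3], [0,4], [0,5], [0,6], [1,2], [1,3], [1,5], [1,6], [2,3], [2,4], [3,4], [3,5], [3,6], [4,5], [4,6], [5,6]
  2-simplices (12): [0,1,2], [0,1,5], [0,2,4], [0,3,5], [0,3,6], [0,4,6], [1,2,3], [1,3,6], [1,5,6], [2,3,4], [3,4,5], [4,5,6]

giving chain groups C_0 ≅ Z^7, C_1 ≅ Z^18, C_2 ≅ Z^12.

The boundary map ∂_1: C_1 → C_0 is given by ∂[p,q] = [q] − [p]. For instance
  ∂[5,6] = [6] − [5].
The 7×18 boundary matrix has rank 6 and Smith normal form diag(1,1,1,1,1,1).

∂_2: C_2 → C_1 acts by ∂[p,q,r] = [q,r] − [p,r] + [p,q]. For instance
  ∂[3,4,5] = [4,5] − [3,5] + [3,4],
  ∂[0,4,6] = [4,6] − [0,6] + [0,4].
The 18×12 boundary matrix has rank 12 and Smith normal form diag(1,1,1,1,1,1,1,1,1,1,1,2).

Computing H_k = (kernel of ∂_k) / (image of ∂_{k+1}):

  H_1: rank ker ∂_1 − rank ∂_2 = (18 − 6) − 12 = 0, and ∂_2 has invariant factor 2 > 1, so H_1 ≅ Z/2Z.

H_1 = Z/2Z.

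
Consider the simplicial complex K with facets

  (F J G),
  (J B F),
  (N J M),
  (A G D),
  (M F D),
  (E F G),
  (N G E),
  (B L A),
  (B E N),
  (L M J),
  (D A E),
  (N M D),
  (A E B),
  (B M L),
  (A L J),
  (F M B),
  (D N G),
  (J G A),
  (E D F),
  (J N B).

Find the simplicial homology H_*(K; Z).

H_0 = Z,  H_1 = Z ⊕ Z/2,  H_2 = 0.

Order the vertices as A < B < D < E < F < G < J < L < M < N. Listing each simplex with vertices in this order, K has dimension 2 with simplices:

  0-simplices (10): A, B, D, E, F, G, J, L, M, N
  1-simplices (30): AB, AD, AE, AG, AJ, AL, BE, BF, BJ, BL, BM, BN, DE, DF, DG, DM, DN, EF, EG, EN, FG, FJ, FM, GJ, GN, JL, JM, JN, LM, MN
  2-simplices (20): ABE, ABL, ADE, ADG, AGJ, AJL, BEN, BFJ, BFM, BJN, BLM, DEF, DFM, DGN, DMN, EFG, EGN, FGJ, JLM, JMN

so the chain groups are C_0 ≅ Z^10, C_1 ≅ Z^30, C_2 ≅ Z^20.

The boundary map ∂_1: C_1 → C_0 is given by ∂[p,q] = [q] − [p].
The 10×30 boundary matrix has rank 9 and Smith normal form diag(1,1,1,1,1,1,1,1,1).

Boundary ∂_2: C_2 → C_1 acts by ∂[p,q,r] = [q,r] − [p,r] + [p,q]. For instance
  ∂ABL = BL − AL + AB,
  ∂DMN = MN − DN + DM.
As a 30×20 matrix over Z this has rank 20, with invariant factors (1,1,1,1,1,1,1,1,1,1,1,1,1,1,1,1,1,1,1,2).

Computing H_k = (kernel of ∂_k) / (image of ∂_{k+1}):

  H_0: rank C_0 − rank ∂_1 = 10 − 9 = 1, and the invariant factors of ∂_1 are all 1, so H_0 = Z.
  H_1: rank ker ∂_1 − rank ∂_2 = (30 − 9) − 20 = 1, and ∂_2 has invariant factor 2 > 1, so H_1 = Z ⊕ Z/2.
  H_2: rank ker ∂_2 − rank ∂_3 = (20 − 20) − 0 = 0, and there is no ∂_3, so H_2 = 0.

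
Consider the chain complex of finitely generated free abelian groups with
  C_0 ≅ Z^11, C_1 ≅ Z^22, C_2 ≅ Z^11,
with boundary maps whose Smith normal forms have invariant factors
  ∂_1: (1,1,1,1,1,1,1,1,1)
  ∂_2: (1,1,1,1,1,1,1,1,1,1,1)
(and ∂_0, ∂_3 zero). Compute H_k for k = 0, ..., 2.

H_0: b_0 = 11 − 0 − 9 = 2; torsion from ∂_1 factors > 1: none. So H_0 ≅ Z^2.
H_1: b_1 = 22 − 9 − 11 = 2; torsion from ∂_2 factors > 1: none. So H_1 ≅ Z^2.
H_2: b_2 = 11 − 11 − 0 = 0; torsion from ∂_3 factors > 1: none. So H_2 ≅ 0.

H_0 ≅ Z^2,  H_1 ≅ Z^2,  H_2 = 0.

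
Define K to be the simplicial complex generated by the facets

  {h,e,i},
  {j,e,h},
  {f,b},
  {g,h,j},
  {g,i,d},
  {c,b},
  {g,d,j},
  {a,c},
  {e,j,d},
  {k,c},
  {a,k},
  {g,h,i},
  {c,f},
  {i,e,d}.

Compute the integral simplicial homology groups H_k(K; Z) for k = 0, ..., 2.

Fix the vertex order a < b < c < d < e < f < g < h < i < j < k and write every simplex with vertices in increasing order. Then dim K = 2 and the simplices of K are:

  0-simplices (11): a, b, c, d, e, f, g, h, i, j, k
  1-simplices (18): ac, ak, bc, bf, cf, ck, de, dg, di, dj, eh, ei, ej, gh, gi, gj, hi, hj
  2-simplices (8): dei, dej, dgi, dgj, ehi, ehj, ghi, ghj

Hence C_0 ≅ Z^11, C_1 ≅ Z^18, C_2 ≅ Z^8.

The boundary map ∂_1: C_1 → C_0 is given by ∂[p,q] = [q] − [p].
As a 11×18 matrix over Z this has rank 9, with invariant factors (1,1,1,1,1,1,1,1,1).

∂_2: C_2 → C_1 acts by ∂[p,q,r] = [q,r] − [p,r] + [p,q]. For instance
  ∂dej = ej − dj + de,
  ∂ghj = hj − gj + gh.
This gives a 18×8 integer matrix of rank 7; reducing to Smith normal form yields diagonal entries (1,1,1,1,1,1,1).

Reading off H_k = ker ∂_k / im ∂_{k+1}:

  H_0: rank C_0 − rank ∂_1 = 11 − 9 = 2, and the invariant factors of ∂_1 are all 1, so H_0 = Z^2.
  H_1: rank ker ∂_1 − rank ∂_2 = (18 − 9) − 7 = 2, and the invariant factors of ∂_2 are all 1, so H_1 = Z^2.
  H_2: rank ker ∂_2 − rank ∂_3 = (8 − 7) − 0 = 1, and there is no ∂_3, so H_2 = Z.

H_0 = Z^2,  H_1 = Z^2,  H_2 = Z.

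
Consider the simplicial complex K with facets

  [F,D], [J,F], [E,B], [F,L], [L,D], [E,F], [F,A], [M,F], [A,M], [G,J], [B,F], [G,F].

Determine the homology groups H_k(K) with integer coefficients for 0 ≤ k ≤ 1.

H_0 = Z,  H_1 = Z^4.

K has 9 vertices, 12 edges.
rank ∂_0 = 0, rank ∂_1 = 8 ⇒ b_0 = 9 − 0 − 8 = 1; all invariant factors of ∂_1 are 1 so no torsion. So H_0 = Z.
rank ∂_1 = 8, rank ∂_2 = 0 ⇒ b_1 = 12 − 8 − 0 = 4. So H_1 = Z^4.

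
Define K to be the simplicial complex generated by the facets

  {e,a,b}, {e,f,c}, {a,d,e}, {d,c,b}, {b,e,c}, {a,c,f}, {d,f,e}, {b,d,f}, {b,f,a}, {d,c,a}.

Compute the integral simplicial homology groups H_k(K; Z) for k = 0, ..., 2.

Take the total order a < b < c < d < e < f on the vertex set. Then K (dimension 2) consists of the simplices:

  0-simplices (6): a, b, c, d, e, f
  1-simplices (15): ab, ac, ad, ae, af, bc, bd, be, bf, cd, ce, cf, de, df, ef
  2-simplices (10): abe, abf, acd, acf, ade, bcd, bce, bdf, cef, def

giving chain groups C_0 ≅ Z^6, C_1 ≅ Z^15, C_2 ≅ Z^10.

Boundary ∂_1: C_1 → C_0 maps an edge to its endpoints' difference, ∂[p,q] = q − p. For instance
  ∂de = e − d.
As a 6×15 matrix over Z this has rank 5, with invariant factors (1,1,1,1,1).

Boundary ∂_2: C_2 → C_1 sends each 2-simplex [p,q,r] to [q,r] − [p,r] + [p,q]. For instance
  ∂acd = cd − ad + ac,
  ∂abe = be − ae + ab.
As a 15×10 matrix over Z this has rank 10, with invariant factors (1,1,1,1,1,1,1,1,1,2).

Computing H_k = (kernel of ∂_k) / (image of ∂_{k+1}):

  H_0: rank C_0 − rank ∂_1 = 6 − 5 = 1, and the invariant factors of ∂_1 are all 1, so H_0 ≅ Z.
  H_1: rank ker ∂_1 − rank ∂_2 = (15 − 5) − 10 = 0, and ∂_2 has invariant factor 2 > 1, so H_1 ≅ Z/2.
  H_2: rank ker ∂_2 − rank ∂_3 = (10 − 10) − 0 = 0, and there is no ∂_3, so H_2 ≅ 0.

As a check, the Euler characteristic is 6 − 15 + 10 = 1, which agrees with 1 − 0 + 0 = 1.

H_0 ≅ Z,  H_1 ≅ Z/2,  H_2 = 0.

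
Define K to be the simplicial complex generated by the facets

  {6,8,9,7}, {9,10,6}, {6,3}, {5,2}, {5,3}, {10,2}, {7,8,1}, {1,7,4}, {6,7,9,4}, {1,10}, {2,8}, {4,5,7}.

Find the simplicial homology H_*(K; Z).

Order the vertices as 1 < 2 < 3 < 4 < 5 < 6 < 7 < 8 < 9 < 10. Listing each simplex with vertices in this order, K has dimension 3 with simplices:

  0-simplices (10): [1], [2], [3], [4], [5], [6], [7], [8], [9], [10]
  1-simplices (22): [1,4], [1,7], [1,8], [1,10], [2,5], [2,8], [2,10], [3,5], [3,6], [4,5], [4,6], [4,7], [4,9], [5,7], [6,7], [6,8], [6,9], [6,10], [7,8], [7,9], [8,9], [9,10]
  2-simplices (11): [1,4,7], [1,7,8], [4,5,7], [4,6,7], [4,6,9], [4,7,9], [6,7,8], [6,7,9], [6,8,9], [6,9,10], [7,8,9]
  3-simplices (2): [4,6,7,9], [6,7,8,9]

Hence C_0 ≅ Z^10, C_1 ≅ Z^22, C_2 ≅ Z^11, C_3 ≅ Z^2.

The boundary map ∂_1: C_1 → C_0 maps an edge to its endpoints' difference, ∂[p,q] = q − p. For instance
  ∂[2,5] = [5] − [2].
As a 10×22 matrix over Z this has rank 9, with invariant factors (1,1,1,1,1,1,1,1,1).

Boundary ∂_2: C_2 → C_1 acts by ∂[p,q,r] = [q,r] − [p,r] + [p,q]. For instance
  ∂[4,7,9] = [7,9] − [4,9] + [4,7],
  ∂[6,7,8] = [7,8] − [6,8] + [6,7].
This gives a 22×11 integer matrix of rank 9; reducing to Smith normal form yields diagonal entries (1,1,1,1,1,1,1,1,1).

The boundary map ∂_3: C_3 → C_2 sends each 3-simplex σ to the alternating sum Σ_i (−1)^i (σ with its i-th vertex removed). For instance
  ∂[6,7,8,9] = [7,8,9] − [6,8,9] + [6,7,9] − [6,7,8],
  ∂[4,6,7,9] = [6,7,9] − [4,7,9] + [4,6,9] − [4,6,7].
As a 11×2 matrix over Z this has rank 2, with invariant factors (1,1).

From H_k ≅ ker(∂_k) / im(∂_{k+1}) we obtain:

  H_0: rank C_0 − rank ∂_1 = 10 − 9 = 1, and the invariant factors of ∂_1 are all 1, so H_0 = Z.
  H_1: rank ker ∂_1 − rank ∂_2 = (22 − 9) − 9 = 4, and the invariant factors of ∂_2 are all 1, so H_1 = Z^4.
  H_2: rank ker ∂_2 − rank ∂_3 = (11 − 9) − 2 = 0, and the invariant factors of ∂_3 are all 1, so H_2 = 0.
  H_3: rank ker ∂_3 − rank ∂_4 = (2 − 2) − 0 = 0, and there is no ∂_4, so H_3 = 0.

H_0 = Z,  H_1 = Z^4,  H_2 = 0,  H_3 = 0.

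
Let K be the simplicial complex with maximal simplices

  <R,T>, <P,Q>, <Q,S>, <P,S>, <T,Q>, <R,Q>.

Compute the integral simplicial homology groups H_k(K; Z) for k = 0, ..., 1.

H_0 = Z,  H_1 = Z^2.

Fix the vertex order P < Q < R < S < T and write every simplex with vertices in increasing order. Then dim K = 1 and the simplices of K are:

  0-simplices (5): P, Q, R, S, T
  1-simplices (6): PQ, PS, QR, QS, QT, RT

giving chain groups C_0 ≅ Z^5, C_1 ≅ Z^6.

∂_1: C_1 → C_0 maps an edge to its endpoints' difference, ∂[p,q] = q − p.
As a 5×6 matrix over Z this has rank 4, with invariant factors (1,1,1,1).

Computing H_k = (kernel of ∂_k) / (image of ∂_{k+1}):

  H_0: rank C_0 − rank ∂_1 = 5 − 4 = 1, and the invariant factors of ∂_1 are all 1, so H_0 ≅ Z.
  H_1: rank ker ∂_1 − rank ∂_2 = (6 − 4) − 0 = 2, and there is no ∂_2, so H_1 ≅ Z^2.

As a check, the Euler characteristic is 5 − 6 = -1, which agrees with 1 − 2 = -1.
(K is a triangulation of a wedge of 2 circles.)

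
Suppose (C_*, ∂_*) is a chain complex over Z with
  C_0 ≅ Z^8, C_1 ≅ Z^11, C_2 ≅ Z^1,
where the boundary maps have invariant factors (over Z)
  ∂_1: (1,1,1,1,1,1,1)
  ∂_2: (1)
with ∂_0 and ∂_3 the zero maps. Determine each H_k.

H_0: b_0 = 8 − 0 − 7 = 1; torsion from ∂_1 factors > 1: none. So H_0 ≅ Z.
H_1: b_1 = 11 − 7 − 1 = 3; torsion from ∂_2 factors > 1: none. So H_1 ≅ Z^3.
H_2: b_2 = 1 − 1 − 0 = 0; torsion from ∂_3 factors > 1: none. So H_2 ≅ 0.

H_0 ≅ Z,  H_1 ≅ Z^3,  H_2 = 0.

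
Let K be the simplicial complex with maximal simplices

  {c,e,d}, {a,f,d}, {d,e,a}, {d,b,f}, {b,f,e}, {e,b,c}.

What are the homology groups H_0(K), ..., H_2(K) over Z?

H_0 = Z,  H_1 = Z,  H_2 = 0.

Fix the vertex order a < b < c < d < e < f and write every simplex with vertices in increasing order. Then dim K = 2 and the simplices of K are:

  0-simplices (6): a, b, c, d, e, f
  1-simplices (12): ad, ae, af, bc, bd, be, bf, cd, ce, de, df, ef
  2-simplices (6): ade, adf, bce, bdf, bef, cde

giving chain groups C_0 ≅ Z^6, C_1 ≅ Z^12, C_2 ≅ Z^6.

∂_1: C_1 → C_0 maps an edge to its endpoints' difference, ∂[p,q] = q − p.
The 6×12 boundary matrix has rank 5 and Smith normal form diag(1,1,1,1,1).

The boundary map ∂_2: C_2 → C_1 acts by ∂[p,q,r] = [q,r] − [p,r] + [p,q]. For instance
  ∂bdf = df − bf + bd,
  ∂cde = de − ce + cd.
The resulting 12×6 matrix has rank 6, and its Smith normal form has invariant factors (1,1,1,1,1,1).

Reading off H_k = ker ∂_k / im ∂_{k+1}:

  H_0: rank C_0 − rank ∂_1 = 6 − 5 = 1, and the invariant factors of ∂_1 are all 1, so H_0 = Z.
  H_1: rank ker ∂_1 − rank ∂_2 = (12 − 5) − 6 = 1, and the invariant factors of ∂_2 are all 1, so H_1 = Z.
  H_2: rank ker ∂_2 − rank ∂_3 = (6 − 6) − 0 = 0, and there is no ∂_3, so H_2 = 0.

As a check, the Euler characteristic is 6 − 12 + 6 = 0, which agrees with 1 − 1 + 0 = 0.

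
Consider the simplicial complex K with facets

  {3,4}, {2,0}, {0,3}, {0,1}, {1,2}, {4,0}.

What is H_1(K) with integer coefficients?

Fix the vertex order 0 < 1 < 2 < 3 < 4 and write every simplex with vertices in increasing order. Then dim K = 1 and the simplices of K are:

  0-simplices (5): [0], [1], [2], [3], [4]
  1-simplices (6): [0,1], [0,2], [0,3], [0,4], [1,2], [3,4]

so the chain groups are C_0 ≅ Z^5, C_1 ≅ Z^6.

The boundary map ∂_1: C_1 → C_0 sends each edge [p,q] (with p < q) to q − p.
The 5×6 boundary matrix has rank 4 and Smith normal form diag(1,1,1,1).

Computing H_k = (kernel of ∂_k) / (image of ∂_{k+1}):

  H_1: rank ker ∂_1 − rank ∂_2 = (6 − 4) − 0 = 2, and there is no ∂_2, so H_1 ≅ Z^2.

H_1 = Z^2.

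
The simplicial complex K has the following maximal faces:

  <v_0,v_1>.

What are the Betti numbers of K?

b_0 = 1, b_1 = 0.

Take the total order v_0 < v_1 on the vertex set. Then K (dimension 1) consists of the simplices:

  0-simplices (2): [v_0], [v_1]
  1-simplices (1): [v_0,v_1]

so the chain groups are C_0 ≅ Z^2, C_1 ≅ Z^1.

∂_1: C_1 → C_0 sends each edge [p,q] (with p < q) to q − p. For instance
  ∂[v_0,v_1] = [v_1] − [v_0].
The resulting 2×1 matrix has rank 1, and its Smith normal form has invariant factors (1).

Computing H_k = (kernel of ∂_k) / (image of ∂_{k+1}):

  H_0: rank C_0 − rank ∂_1 = 2 − 1 = 1, and the invariant factors of ∂_1 are all 1, so H_0 ≅ Z.
  H_1: rank ker ∂_1 − rank ∂_2 = (1 − 1) − 0 = 0, and there is no ∂_2, so H_1 ≅ 0.

Hence the Betti numbers are b_0 = 1, b_1 = 0.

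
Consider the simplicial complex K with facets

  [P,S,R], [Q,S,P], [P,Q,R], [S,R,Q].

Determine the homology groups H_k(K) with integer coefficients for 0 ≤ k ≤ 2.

Order the vertices as P < Q < R < S. Listing each simplex with vertices in this order, K has dimension 2 with simplices:

  0-simplices (4): P, Q, R, S
  1-simplices (6): PQ, PR, PS, QR, QS, RS
  2-simplices (4): PQR, PQS, PRS, QRS

giving chain groups C_0 ≅ Z^4, C_1 ≅ Z^6, C_2 ≅ Z^4.

∂_1: C_1 → C_0 maps an edge to its endpoints' difference, ∂[p,q] = q − p. For instance
  ∂QS = S − Q.
This gives a 4×6 integer matrix of rank 3; reducing to Smith normal form yields diagonal entries (1,1,1).

∂_2: C_2 → C_1 sends each 2-simplex [p,q,r] to [q,r] − [p,r] + [p,q]. For instance
  ∂PRS = RS − PS + PR,
  ∂QRS = RS − QS + QR.
The 6×4 boundary matrix has rank 3 and Smith normal form diag(1,1,1).

Reading off H_k = ker ∂_k / im ∂_{k+1}:

  H_0: rank C_0 − rank ∂_1 = 4 − 3 = 1, and the invariant factors of ∂_1 are all 1, so H_0 = Z.
  H_1: rank ker ∂_1 − rank ∂_2 = (6 − 3) − 3 = 0, and the invariant factors of ∂_2 are all 1, so H_1 = 0.
  H_2: rank ker ∂_2 − rank ∂_3 = (4 − 3) − 0 = 1, and there is no ∂_3, so H_2 = Z.

As a check, the Euler characteristic is 4 − 6 + 4 = 2, which agrees with 1 − 0 + 1 = 2.
(K is a triangulation of the 2-sphere S^2.)

H_0 = Z,  H_1 = 0,  H_2 = Z.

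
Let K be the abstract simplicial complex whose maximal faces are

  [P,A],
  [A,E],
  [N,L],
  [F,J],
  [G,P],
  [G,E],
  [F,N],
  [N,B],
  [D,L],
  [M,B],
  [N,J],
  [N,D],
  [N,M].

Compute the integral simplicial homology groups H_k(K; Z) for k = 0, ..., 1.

H_0 ≅ Z^2,  H_1 ≅ Z^4.

K has 11 vertices, 13 edges.
rank ∂_0 = 0, rank ∂_1 = 9 ⇒ b_0 = 11 − 0 − 9 = 2; all invariant factors of ∂_1 are 1 so no torsion. So H_0 ≅ Z^2.
rank ∂_1 = 9, rank ∂_2 = 0 ⇒ b_1 = 13 − 9 − 0 = 4. So H_1 ≅ Z^4.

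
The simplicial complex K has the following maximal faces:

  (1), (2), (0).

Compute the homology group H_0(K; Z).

We work with the vertex ordering 0 < 1 < 2. The simplices of K, each written with vertices in increasing order, are:

  0-simplices (3): [0], [1], [2]

Hence C_0 ≅ Z^3.

Now H_k = ker ∂_k / im ∂_{k+1}, so:

  H_0: rank C_0 − rank ∂_1 = 3 − 0 = 3, and there is no ∂_1, so H_0 ≅ Z^3.

H_0 ≅ Z^3.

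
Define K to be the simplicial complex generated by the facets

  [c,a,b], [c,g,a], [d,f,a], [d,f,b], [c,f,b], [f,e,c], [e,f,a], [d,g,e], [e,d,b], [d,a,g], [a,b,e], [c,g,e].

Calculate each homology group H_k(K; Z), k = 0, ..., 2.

Fix the vertex order a < b < c < d < e < f < g and write every simplex with vertices in increasing order. Then dim K = 2 and the simplices of K are:

  0-simplices (7): a, b, c, d, e, f, g
  1-simplices (18): ab, ac, ad, ae, af, ag, bc, bd, be, bf, ce, cf, cg, de, df, dg, ef, eg
  2-simplices (12): abc, abe, acg, adf, adg, aef, bcf, bde, bdf, cef, ceg, deg

Hence C_0 ≅ Z^7, C_1 ≅ Z^18, C_2 ≅ Z^12.

∂_1: C_1 → C_0 sends each edge [p,q] (with p < q) to q − p.
As a 7×18 matrix over Z this has rank 6, with invariant factors (1,1,1,1,1,1).

The boundary map ∂_2: C_2 → C_1 sends each 2-simplex [p,q,r] to [q,r] − [p,r] + [p,q]. For instance
  ∂ceg = eg − cg + ce,
  ∂aef = ef − af + ae.
As a 18×12 matrix over Z this has rank 12, with invariant factors (1,1,1,1,1,1,1,1,1,1,1,2).

Now H_k = ker ∂_k / im ∂_{k+1}, so:

  H_0: rank C_0 − rank ∂_1 = 7 − 6 = 1, and the invariant factors of ∂_1 are all 1, so H_0 ≅ Z.
  H_1: rank ker ∂_1 − rank ∂_2 = (18 − 6) − 12 = 0, and ∂_2 has invariant factor 2 > 1, so H_1 ≅ Z_2.
  H_2: rank ker ∂_2 − rank ∂_3 = (12 − 12) − 0 = 0, and there is no ∂_3, so H_2 ≅ 0.

As a check, the Euler characteristic is 7 − 18 + 12 = 1, which agrees with 1 − 0 + 0 = 1.
(K is a triangulation of the real projective plane RP^2.)

H_0 ≅ Z,  H_1 ≅ Z_2,  H_2 = 0.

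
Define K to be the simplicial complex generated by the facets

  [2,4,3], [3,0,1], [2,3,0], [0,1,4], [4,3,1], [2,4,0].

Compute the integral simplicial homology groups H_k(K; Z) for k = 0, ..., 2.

H_0 = Z,  H_1 = 0,  H_2 = Z.

Take the total order 0 < 1 < 2 < 3 < 4 on the vertex set. Then K (dimension 2) consists of the simplices:

  0-simplices (5): [0], [1], [2], [3], [4]
  1-simplices (9): [0,1], [0,2], [0,3], [0,4], [1,3], [1,4], [2,3], [2,4], [3,4]
  2-simplices (6): [0,1,3], [0,1,4], [0,2,3], [0,2,4], [1,3,4], [2,3,4]

giving chain groups C_0 ≅ Z^5, C_1 ≅ Z^9, C_2 ≅ Z^6.

The boundary map ∂_1: C_1 → C_0 sends each edge [p,q] (with p < q) to q − p.
This gives a 5×9 integer matrix of rank 4; reducing to Smith normal form yields diagonal entries (1,1,1,1).

The boundary map ∂_2: C_2 → C_1 acts by ∂[p,q,r] = [q,r] − [p,r] + [p,q]. For instance
  ∂[0,2,4] = [2,4] − [0,4] + [0,2],
  ∂[0,2,3] = [2,3] − [0,3] + [0,2].
The resulting 9×6 matrix has rank 5, and its Smith normal form has invariant factors (1,1,1,1,1).

From H_k ≅ ker(∂_k) / im(∂_{k+1}) we obtain:

  H_0: rank C_0 − rank ∂_1 = 5 − 4 = 1, and the invariant factors of ∂_1 are all 1, so H_0 ≅ Z.
  H_1: rank ker ∂_1 − rank ∂_2 = (9 − 4) − 5 = 0, and the invariant factors of ∂_2 are all 1, so H_1 ≅ 0.
  H_2: rank ker ∂_2 − rank ∂_3 = (6 − 5) − 0 = 1, and there is no ∂_3, so H_2 ≅ Z.

(K is a triangulation of the 2-sphere S^2.)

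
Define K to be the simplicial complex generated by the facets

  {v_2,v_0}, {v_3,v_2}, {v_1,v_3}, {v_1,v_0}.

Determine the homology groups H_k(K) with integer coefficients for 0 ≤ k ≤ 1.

H_0 = Z,  H_1 = Z.

Order the vertices as v_0 < v_1 < v_2 < v_3. Listing each simplex with vertices in this order, K has dimension 1 with simplices:

  0-simplices (4): [v_0], [v_1], [v_2], [v_3]
  1-simplices (4): [v_0,v_1], [v_0,v_2], [v_1,v_3], [v_2,v_3]

so the chain groups are C_0 ≅ Z^4, C_1 ≅ Z^4.

Boundary ∂_1: C_1 → C_0 is given by ∂[p,q] = [q] − [p]. For instance
  ∂[v_0,v_2] = [v_2] − [v_0].
As a 4×4 matrix over Z this has rank 3, with invariant factors (1,1,1).

Now H_k = ker ∂_k / im ∂_{k+1}, so:

  H_0: rank C_0 − rank ∂_1 = 4 − 3 = 1, and the invariant factors of ∂_1 are all 1, so H_0 = Z.
  H_1: rank ker ∂_1 − rank ∂_2 = (4 − 3) − 0 = 1, and there is no ∂_2, so H_1 = Z.

As a check, the Euler characteristic is 4 − 4 = 0, which agrees with 1 − 1 = 0.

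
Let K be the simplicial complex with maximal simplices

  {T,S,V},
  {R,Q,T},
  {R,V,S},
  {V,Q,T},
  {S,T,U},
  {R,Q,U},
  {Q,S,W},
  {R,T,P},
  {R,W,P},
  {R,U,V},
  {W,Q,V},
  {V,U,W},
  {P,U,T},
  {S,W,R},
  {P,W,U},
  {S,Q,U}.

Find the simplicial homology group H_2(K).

H_2 ≅ Z.

Order the vertices as P < Q < R < S < T < U < V < W. Listing each simplex with vertices in this order, K has dimension 2 with simplices:

  0-simplices (8): P, Q, R, S, T, U, V, W
  1-simplices (24): PR, PT, PU, PW, QR, QS, QT, QU, QV, QW, RS, RT, RU, RV, RW, ST, SU, SV, SW, TU, TV, UV, UW, VW
  2-simplices (16): PRT, PRW, PTU, PUW, QRT, QRU, QSU, QSW, QTV, QVW, RSV, RSW, RUV, STU, STV, UVW

giving chain groups C_0 ≅ Z^8, C_1 ≅ Z^24, C_2 ≅ Z^16.

∂_1: C_1 → C_0 sends each edge [p,q] (with p < q) to q − p. For instance
  ∂PW = W − P.
The 8×24 boundary matrix has rank 7 and Smith normal form diag(1,1,1,1,1,1,1).

∂_2: C_2 → C_1 acts by ∂[p,q,r] = [q,r] − [p,r] + [p,q]. For instance
  ∂QSW = SW − QW + QS,
  ∂RSW = SW − RW + RS.
As a 24×16 matrix over Z this has rank 15, with invariant factors (1,1,1,1,1,1,1,1,1,1,1,1,1,1,1).

Reading off H_k = ker ∂_k / im ∂_{k+1}:

  H_2: rank ker ∂_2 − rank ∂_3 = (16 − 15) − 0 = 1, and there is no ∂_3, so H_2 = Z.

(K is a triangulation of the torus T^2.)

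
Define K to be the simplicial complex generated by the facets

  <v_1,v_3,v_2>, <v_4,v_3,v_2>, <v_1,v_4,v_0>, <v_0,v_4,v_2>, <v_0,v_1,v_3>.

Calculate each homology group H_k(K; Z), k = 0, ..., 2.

K has 5 vertices, 10 edges, 5 triangles.
rank ∂_0 = 0, rank ∂_1 = 4 ⇒ b_0 = 5 − 0 − 4 = 1; all invariant factors of ∂_1 are 1 so no torsion. So H_0 ≅ Z.
rank ∂_1 = 4, rank ∂_2 = 5 ⇒ b_1 = 10 − 4 − 5 = 1; all invariant factors of ∂_2 are 1 so no torsion. So H_1 ≅ Z.
rank ∂_2 = 5, rank ∂_3 = 0 ⇒ b_2 = 5 − 5 − 0 = 0. So H_2 ≅ 0.

H_0 ≅ Z,  H_1 ≅ Z,  H_2 = 0.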